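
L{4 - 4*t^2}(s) 4/s - 8/s^3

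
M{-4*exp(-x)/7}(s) -4*gamma(s)/7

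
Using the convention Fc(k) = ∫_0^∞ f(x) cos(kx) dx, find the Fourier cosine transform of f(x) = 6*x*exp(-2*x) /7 6*(4 - k^2) /(7*(k^2 + 4) ^2) 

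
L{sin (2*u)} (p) 2/ (p^2 + 4)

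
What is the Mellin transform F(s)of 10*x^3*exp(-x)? 10*gamma(s+3)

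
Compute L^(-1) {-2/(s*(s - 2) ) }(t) -2*exp(t)*sinh(t) 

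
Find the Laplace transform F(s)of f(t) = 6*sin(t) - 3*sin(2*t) 6/(s^2 + 1) - 6/(s^2 + 4)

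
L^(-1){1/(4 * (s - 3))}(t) exp(3 * t)/4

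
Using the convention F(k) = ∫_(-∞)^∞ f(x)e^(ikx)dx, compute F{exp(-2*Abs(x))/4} 1/(k^2 + 4)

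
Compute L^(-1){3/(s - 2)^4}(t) t^3 * exp(2 * t)/2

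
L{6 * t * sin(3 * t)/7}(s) 36 * s/(7 * (s^2 + 9)^2)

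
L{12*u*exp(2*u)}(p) 12/(p - 2)^2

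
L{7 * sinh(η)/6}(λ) 7/(6 * (λ^2 - 1))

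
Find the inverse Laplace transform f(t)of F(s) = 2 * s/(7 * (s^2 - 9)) 2 * cosh(3 * t)/7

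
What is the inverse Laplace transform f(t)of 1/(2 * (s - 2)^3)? t^2 * exp(2 * t)/4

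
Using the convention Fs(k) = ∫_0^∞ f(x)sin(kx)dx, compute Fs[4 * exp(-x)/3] 4 * k/(3 * (k^2 + 1))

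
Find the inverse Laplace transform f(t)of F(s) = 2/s 2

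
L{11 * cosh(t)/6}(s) 11 * s/(6 * (s^2 - 1))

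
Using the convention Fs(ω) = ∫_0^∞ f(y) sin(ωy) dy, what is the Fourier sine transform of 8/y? 4*pi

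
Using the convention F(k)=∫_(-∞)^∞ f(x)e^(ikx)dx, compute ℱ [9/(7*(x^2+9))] 3*pi*exp(-3*Abs(k))/7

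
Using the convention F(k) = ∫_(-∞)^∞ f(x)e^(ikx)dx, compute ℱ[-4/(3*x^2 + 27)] -4*pi*exp(-3*Abs(k))/9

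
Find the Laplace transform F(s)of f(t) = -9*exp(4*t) -9/(s - 4)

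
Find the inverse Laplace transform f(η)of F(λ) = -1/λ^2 -η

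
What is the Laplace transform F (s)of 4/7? 4/ (7 * s)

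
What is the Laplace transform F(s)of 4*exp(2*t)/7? 4/(7*(s - 2))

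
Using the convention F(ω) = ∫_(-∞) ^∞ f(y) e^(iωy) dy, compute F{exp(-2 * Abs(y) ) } 4/(ω^2+4) 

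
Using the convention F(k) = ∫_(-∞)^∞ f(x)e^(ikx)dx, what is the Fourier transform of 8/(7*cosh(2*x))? 4*pi/(7*cosh(pi*k/4))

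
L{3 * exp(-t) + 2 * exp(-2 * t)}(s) 3/(s + 1) + 2/(s + 2)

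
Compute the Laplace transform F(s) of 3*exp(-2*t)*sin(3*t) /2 9/(2*((s + 2) ^2 + 9) ) 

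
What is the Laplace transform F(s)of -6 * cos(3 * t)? -6 * s/(s^2 + 9)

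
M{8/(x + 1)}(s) 8*pi*csc(pi*s)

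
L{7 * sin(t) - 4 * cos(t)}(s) 7/(s^2 + 1) - 4 * s/(s^2 + 1)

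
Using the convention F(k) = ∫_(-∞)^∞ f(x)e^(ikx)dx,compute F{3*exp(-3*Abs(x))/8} 9/(4*(k^2 + 9))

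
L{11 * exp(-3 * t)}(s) 11/(s + 3)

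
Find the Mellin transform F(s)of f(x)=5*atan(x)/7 -5*pi*sec(pi*s/2)/(14*s)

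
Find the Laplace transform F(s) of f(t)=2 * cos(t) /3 2 * s/(3 * (s^2+1) ) 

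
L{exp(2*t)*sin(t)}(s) 1/((s - 2)^2 + 1)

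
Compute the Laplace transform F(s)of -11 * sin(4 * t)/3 -44/(3 * s^2 + 48)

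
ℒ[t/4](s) 1/(4*s^2)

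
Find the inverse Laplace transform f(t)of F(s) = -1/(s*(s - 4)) -exp(2*t)*sinh(2*t)/2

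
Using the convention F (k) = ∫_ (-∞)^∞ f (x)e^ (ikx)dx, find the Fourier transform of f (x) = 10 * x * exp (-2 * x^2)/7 5 * sqrt (2) * I * sqrt (pi) * k * exp (-k^2/8)/28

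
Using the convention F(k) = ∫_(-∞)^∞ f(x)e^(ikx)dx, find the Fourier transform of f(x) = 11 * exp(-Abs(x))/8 11/(4 * (k^2+1))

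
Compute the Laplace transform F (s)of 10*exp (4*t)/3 10/ (3*(s - 4))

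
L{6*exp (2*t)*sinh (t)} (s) 6/ ( (s - 2)^2-1)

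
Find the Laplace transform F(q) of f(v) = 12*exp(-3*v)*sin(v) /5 12/(5*((q+3) ^2+1) ) 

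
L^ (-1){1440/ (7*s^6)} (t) 12*t^5/7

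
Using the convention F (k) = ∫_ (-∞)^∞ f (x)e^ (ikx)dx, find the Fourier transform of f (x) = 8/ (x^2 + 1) 8 * pi * exp (-Abs (k))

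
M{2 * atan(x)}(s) -pi * sec(pi * s/2)/s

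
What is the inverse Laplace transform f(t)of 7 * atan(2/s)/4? 7 * sin(2 * t)/(4 * t)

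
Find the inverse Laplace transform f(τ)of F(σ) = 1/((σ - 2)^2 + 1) exp(2 * τ) * sin(τ)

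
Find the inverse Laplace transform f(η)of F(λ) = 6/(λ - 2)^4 η^3*exp(2*η)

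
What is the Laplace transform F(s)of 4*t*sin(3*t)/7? 24*s/(7*(s^2+9)^2)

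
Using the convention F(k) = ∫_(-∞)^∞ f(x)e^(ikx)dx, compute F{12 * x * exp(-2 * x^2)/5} 3 * sqrt(2) * I * sqrt(pi) * k * exp(-k^2/8)/10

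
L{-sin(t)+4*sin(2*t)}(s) 8/(s^2+4) - 1/(s^2+1)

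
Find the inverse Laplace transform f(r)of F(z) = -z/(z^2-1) -cosh(r)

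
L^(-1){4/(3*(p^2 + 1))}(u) 4*sin(u)/3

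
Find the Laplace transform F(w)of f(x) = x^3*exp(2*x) 6/(w - 2)^4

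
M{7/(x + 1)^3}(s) 7 * pi * (s - 2) * (s - 1)/(2 * sin(pi * s))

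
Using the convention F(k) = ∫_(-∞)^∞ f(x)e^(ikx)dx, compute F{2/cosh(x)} 2 * pi/cosh(pi * k/2)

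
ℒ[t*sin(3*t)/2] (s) 3*s/(s^2 + 9)^2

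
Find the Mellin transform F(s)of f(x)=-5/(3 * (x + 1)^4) 5 * pi * (s - 3) * (s - 2) * (s - 1)/(18 * sin(pi * s))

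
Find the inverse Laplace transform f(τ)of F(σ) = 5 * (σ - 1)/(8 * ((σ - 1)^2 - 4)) 5 * exp(τ) * cosh(2 * τ)/8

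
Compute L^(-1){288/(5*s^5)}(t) 12*t^4/5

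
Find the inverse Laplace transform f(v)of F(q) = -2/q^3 -v^2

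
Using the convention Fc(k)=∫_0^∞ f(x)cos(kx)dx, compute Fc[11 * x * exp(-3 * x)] 11 * (9 - k^2)/(k^2 + 9)^2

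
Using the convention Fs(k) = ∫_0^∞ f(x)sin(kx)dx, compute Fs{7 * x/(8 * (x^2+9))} 7 * pi * exp(-3 * k)/16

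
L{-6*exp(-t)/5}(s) -6/(5*s + 5)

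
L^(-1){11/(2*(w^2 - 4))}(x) 11*sinh(2*x)/4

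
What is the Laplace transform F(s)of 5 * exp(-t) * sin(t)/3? 5/(3 * ((s + 1)^2 + 1))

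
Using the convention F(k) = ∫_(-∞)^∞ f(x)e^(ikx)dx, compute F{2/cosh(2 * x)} pi/cosh(pi * k/4)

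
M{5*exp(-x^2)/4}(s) 5*gamma(s/2)/8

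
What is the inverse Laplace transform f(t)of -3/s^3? -3 * t^2/2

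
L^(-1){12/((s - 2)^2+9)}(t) 4 * exp(2 * t) * sin(3 * t)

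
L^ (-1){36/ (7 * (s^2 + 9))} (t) 12 * sin (3 * t)/7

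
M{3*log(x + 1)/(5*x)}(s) -3*pi*csc(pi*s)/(5*s - 5)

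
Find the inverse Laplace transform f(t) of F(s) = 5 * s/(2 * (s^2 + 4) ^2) 5 * t * sin(2 * t) /8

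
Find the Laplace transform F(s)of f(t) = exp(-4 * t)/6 1/(6 * (s + 4))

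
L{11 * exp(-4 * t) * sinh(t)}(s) 11/((s + 4)^2 - 1)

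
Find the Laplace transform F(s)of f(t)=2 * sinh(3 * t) 6/(s^2 - 9)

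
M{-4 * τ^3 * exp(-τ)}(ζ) -4 * gamma(ζ + 3)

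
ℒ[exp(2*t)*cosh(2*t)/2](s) (s - 2)/(2*s*(s - 4))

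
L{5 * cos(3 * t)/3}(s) 5 * s/(3 * (s^2 + 9))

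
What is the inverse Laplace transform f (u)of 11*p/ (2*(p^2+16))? 11*cos (4*u)/2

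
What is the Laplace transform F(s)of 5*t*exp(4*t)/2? 5/(2*(s - 4)^2)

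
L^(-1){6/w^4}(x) x^3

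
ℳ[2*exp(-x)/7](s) 2*gamma(s)/7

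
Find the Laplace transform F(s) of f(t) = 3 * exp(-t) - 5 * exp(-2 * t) 3/(s + 1) - 5/(s + 2) 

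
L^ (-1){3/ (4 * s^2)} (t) 3 * t/4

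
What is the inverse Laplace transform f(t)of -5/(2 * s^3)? -5 * t^2/4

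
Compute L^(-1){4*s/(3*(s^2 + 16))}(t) 4*cos(4*t)/3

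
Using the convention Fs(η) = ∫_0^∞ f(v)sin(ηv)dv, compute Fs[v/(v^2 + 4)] pi * exp(-2 * η)/2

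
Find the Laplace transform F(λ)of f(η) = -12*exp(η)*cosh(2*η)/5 12*(1 - λ)/(5*((λ - 1)^2-4))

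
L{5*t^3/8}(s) 15/(4*s^4)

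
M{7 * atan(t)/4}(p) -7 * pi * sec(pi * p/2)/(8 * p)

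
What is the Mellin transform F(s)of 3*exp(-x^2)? 3*gamma(s/2)/2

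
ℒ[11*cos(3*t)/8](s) 11*s/(8*(s^2+9))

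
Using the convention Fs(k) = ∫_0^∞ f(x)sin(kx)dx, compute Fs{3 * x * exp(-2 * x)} 12 * k/(k^2+4)^2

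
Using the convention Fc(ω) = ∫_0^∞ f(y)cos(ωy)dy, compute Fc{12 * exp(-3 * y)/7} 36/(7 * (ω^2 + 9))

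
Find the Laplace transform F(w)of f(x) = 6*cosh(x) 6*w/(w^2 - 1)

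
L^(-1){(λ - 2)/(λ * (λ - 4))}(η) exp(2 * η) * cosh(2 * η)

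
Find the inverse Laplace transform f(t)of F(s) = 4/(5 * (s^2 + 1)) 4 * sin(t)/5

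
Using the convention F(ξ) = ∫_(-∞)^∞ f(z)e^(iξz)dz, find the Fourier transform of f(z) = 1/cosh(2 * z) pi/(2 * cosh(pi * ξ/4))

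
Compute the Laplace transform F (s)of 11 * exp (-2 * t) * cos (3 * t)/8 11 * (s + 2)/ (8 * ( (s + 2)^2 + 9))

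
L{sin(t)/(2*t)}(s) atan(1/s)/2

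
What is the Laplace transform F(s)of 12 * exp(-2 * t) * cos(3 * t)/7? 12 * (s + 2)/(7 * ((s + 2)^2 + 9))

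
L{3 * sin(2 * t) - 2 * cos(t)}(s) 6/(s^2 + 4) - 2 * s/(s^2 + 1)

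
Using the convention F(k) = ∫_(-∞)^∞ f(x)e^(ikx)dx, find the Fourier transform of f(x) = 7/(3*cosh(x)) 7*pi/(3*cosh(pi*k/2))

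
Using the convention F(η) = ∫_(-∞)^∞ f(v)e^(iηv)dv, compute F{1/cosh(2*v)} pi/(2*cosh(pi*η/4))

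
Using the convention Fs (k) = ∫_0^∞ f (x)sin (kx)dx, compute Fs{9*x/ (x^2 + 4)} 9*pi*exp (-2*k)/2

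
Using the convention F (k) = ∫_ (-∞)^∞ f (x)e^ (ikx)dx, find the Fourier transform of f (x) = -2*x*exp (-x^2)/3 -I*sqrt (pi)*k*exp (-k^2/4)/3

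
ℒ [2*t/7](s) 2/(7*s^2)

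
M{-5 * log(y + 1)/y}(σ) 5 * pi * csc(pi * σ)/(σ - 1)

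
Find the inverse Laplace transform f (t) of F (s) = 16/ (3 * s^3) 8 * t^2/3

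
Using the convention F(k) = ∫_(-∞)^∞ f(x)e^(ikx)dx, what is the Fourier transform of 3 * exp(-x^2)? 3 * sqrt(pi) * exp(-k^2/4)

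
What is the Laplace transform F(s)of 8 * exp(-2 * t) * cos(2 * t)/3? 8 * (s+2)/(3 * ((s+2)^2+4))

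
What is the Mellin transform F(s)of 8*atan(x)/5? -4*pi*sec(pi*s/2)/(5*s)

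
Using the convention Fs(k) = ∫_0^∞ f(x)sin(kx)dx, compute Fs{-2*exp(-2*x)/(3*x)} -2*atan(k/2)/3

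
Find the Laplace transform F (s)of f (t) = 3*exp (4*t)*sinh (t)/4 3/ (4*( (s - 4)^2 - 1))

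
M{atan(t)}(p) -pi*sec(pi*p/2)/(2*p)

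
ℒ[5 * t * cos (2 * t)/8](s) 5 * (s^2 - 4)/ (8 * (s^2 + 4)^2)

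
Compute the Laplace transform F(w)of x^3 6/w^4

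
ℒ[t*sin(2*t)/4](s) s/(s^2 + 4)^2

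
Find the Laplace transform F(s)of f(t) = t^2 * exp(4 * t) 2/(s - 4)^3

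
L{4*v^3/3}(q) 8/q^4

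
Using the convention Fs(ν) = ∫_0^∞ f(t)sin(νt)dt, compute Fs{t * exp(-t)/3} 2 * ν/(3 * (ν^2 + 1)^2)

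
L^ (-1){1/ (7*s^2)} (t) t/7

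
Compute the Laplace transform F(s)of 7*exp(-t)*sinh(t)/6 7/(6*s*(s + 2))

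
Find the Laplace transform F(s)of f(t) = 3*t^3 18/s^4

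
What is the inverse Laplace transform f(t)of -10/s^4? -5 * t^3/3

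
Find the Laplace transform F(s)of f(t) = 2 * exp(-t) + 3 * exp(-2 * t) 2/(s + 1) + 3/(s + 2)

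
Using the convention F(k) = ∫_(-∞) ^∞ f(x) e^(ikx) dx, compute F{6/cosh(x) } 6*pi/cosh(pi*k/2) 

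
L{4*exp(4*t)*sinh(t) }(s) 4/((s - 4) ^2 - 1) 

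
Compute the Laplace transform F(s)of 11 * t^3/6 11/s^4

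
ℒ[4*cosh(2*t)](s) 4*s/(s^2 - 4)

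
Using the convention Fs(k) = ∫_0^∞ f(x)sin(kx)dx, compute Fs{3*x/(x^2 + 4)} 3*pi*exp(-2*k)/2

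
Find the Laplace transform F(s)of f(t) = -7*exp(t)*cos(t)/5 7*(1 - s)/(5*((s - 1)^2+1))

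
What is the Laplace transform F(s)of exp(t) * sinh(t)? 1/(s * (s - 2))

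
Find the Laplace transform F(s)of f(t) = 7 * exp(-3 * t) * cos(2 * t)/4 7 * (s+3)/(4 * ((s+3)^2+4))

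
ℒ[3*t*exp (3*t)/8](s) 3/ (8*(s - 3)^2)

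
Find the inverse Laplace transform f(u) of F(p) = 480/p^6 4*u^5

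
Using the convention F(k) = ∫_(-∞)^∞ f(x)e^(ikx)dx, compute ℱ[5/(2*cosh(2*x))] 5*pi/(4*cosh(pi*k/4))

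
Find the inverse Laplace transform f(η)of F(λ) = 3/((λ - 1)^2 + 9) exp(η)*sin(3*η)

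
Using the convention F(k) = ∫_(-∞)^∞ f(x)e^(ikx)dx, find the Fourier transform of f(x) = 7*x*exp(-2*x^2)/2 7*sqrt(2)*I*sqrt(pi)*k*exp(-k^2/8)/16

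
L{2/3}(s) 2/(3*s)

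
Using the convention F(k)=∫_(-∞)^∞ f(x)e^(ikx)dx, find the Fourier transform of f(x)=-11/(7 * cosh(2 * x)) -11 * pi/(14 * cosh(pi * k/4))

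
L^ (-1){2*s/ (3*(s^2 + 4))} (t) 2*cos (2*t)/3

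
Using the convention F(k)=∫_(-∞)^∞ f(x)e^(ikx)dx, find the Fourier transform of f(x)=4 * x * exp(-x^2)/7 2 * I * sqrt(pi) * k * exp(-k^2/4)/7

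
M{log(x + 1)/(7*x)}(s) -pi*csc(pi*s)/(7*s - 7)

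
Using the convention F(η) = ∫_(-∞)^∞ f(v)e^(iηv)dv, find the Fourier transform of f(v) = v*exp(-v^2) I*sqrt(pi)*η*exp(-η^2/4)/2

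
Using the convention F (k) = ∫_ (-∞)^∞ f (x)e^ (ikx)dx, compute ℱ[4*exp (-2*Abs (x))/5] 16/ (5*(k^2 + 4))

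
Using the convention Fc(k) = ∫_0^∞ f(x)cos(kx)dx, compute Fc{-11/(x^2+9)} -11*pi*exp(-3*k)/6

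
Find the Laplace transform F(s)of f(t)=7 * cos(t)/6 7 * s/(6 * (s^2 + 1))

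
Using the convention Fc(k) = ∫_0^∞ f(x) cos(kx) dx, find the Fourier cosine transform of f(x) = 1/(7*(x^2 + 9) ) pi*exp(-3*k) /42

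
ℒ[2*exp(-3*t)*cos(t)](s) 2*(s+3)/((s+3)^2+1)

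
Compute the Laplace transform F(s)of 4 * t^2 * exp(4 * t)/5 8/(5 * (s - 4)^3)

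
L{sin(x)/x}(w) atan(1/w)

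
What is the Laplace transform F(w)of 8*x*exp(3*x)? 8/(w - 3)^2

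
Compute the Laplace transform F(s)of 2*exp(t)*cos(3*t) 2*(s - 1)/((s - 1)^2 + 9)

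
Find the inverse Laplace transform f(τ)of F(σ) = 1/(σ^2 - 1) sinh(τ)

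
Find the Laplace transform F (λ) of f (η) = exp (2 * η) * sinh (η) 1/ ( (λ - 2) ^2-1) 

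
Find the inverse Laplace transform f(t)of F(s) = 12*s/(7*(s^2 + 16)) 12*cos(4*t)/7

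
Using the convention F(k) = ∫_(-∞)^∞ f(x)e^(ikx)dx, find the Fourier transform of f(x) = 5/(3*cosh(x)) 5*pi/(3*cosh(pi*k/2))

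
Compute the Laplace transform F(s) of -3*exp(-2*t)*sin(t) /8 -3/(8*(s + 2) ^2 + 8) 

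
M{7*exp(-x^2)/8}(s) 7*gamma(s/2)/16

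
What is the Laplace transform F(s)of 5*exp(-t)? 5/(s + 1)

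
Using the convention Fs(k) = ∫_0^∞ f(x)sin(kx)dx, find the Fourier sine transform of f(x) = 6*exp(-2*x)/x 6*atan(k/2)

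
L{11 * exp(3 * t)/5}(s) 11/(5 * (s - 3))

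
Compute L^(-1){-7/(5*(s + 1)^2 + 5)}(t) -7*exp(-t)*sin(t)/5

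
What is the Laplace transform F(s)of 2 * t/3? 2/(3 * s^2)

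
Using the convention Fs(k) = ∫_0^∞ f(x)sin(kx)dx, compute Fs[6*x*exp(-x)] 12*k/(k^2+1)^2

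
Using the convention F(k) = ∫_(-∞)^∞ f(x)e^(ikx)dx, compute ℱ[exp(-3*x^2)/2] sqrt(3)*sqrt(pi)*exp(-k^2/12)/6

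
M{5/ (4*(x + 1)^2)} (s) -5*pi*(s - 1)/ (4*sin (pi*s))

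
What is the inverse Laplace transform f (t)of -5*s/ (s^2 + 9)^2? -5*t*sin (3*t)/6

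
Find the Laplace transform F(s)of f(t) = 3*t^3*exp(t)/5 18/(5*(s - 1)^4)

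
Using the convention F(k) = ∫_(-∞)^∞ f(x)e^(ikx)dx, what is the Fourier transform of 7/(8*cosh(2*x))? 7*pi/(16*cosh(pi*k/4))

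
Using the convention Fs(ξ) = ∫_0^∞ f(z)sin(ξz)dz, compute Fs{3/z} 3*pi/2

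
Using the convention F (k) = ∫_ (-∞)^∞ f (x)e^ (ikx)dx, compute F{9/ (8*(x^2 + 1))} 9*pi*exp (-Abs (k))/8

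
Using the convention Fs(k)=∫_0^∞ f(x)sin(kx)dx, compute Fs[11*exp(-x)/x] 11*atan(k)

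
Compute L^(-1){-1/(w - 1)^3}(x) -x^2 * exp(x)/2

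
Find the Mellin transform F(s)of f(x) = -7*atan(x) 7*pi*sec(pi*s/2)/(2*s)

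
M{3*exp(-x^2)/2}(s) 3*gamma(s/2)/4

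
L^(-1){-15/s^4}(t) -5*t^3/2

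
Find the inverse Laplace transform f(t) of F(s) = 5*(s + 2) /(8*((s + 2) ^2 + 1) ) 5*exp(-2*t)*cos(t) /8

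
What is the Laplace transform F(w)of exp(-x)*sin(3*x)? 3/((w + 1)^2 + 9)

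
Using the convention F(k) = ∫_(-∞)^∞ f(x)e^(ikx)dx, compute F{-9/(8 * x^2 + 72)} -3 * pi * exp(-3 * Abs(k))/8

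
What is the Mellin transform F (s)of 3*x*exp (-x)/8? 3*gamma (s+1)/8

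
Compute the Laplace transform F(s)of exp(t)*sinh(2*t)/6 1/(3*((s - 1)^2 - 4))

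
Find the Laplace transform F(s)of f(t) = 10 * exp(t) 10/(s - 1)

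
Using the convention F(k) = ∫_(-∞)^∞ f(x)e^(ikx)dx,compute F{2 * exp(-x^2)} 2 * sqrt(pi) * exp(-k^2/4)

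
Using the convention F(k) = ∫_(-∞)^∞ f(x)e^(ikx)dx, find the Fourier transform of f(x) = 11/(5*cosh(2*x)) 11*pi/(10*cosh(pi*k/4))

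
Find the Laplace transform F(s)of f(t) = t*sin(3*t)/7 6*s/(7*(s^2 + 9)^2)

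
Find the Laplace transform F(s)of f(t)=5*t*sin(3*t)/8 15*s/(4*(s^2 + 9)^2)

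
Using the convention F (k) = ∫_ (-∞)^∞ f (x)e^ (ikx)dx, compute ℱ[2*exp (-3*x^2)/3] 2*sqrt (3)*sqrt (pi)*exp (-k^2/12)/9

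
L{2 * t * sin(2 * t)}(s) 8 * s/(s^2+4)^2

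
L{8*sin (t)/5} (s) 8/ (5*(s^2 + 1))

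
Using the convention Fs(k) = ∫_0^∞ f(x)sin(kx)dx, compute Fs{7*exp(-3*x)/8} 7*k/(8*(k^2 + 9))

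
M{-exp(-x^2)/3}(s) -gamma(s/2)/6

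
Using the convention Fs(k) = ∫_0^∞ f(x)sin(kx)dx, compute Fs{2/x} pi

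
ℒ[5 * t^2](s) 10/s^3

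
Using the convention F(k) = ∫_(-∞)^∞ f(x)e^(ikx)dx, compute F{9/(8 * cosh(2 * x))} 9 * pi/(16 * cosh(pi * k/4))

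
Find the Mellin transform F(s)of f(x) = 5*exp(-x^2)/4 5*gamma(s/2)/8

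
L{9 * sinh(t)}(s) 9/(s^2 - 1)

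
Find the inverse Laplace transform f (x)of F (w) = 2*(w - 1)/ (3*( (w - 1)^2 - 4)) 2*exp (x)*cosh (2*x)/3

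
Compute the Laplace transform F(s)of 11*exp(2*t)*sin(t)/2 11/(2*((s - 2)^2+1))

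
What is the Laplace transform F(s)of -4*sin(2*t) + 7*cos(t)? 7*s/(s^2 + 1) - 8/(s^2 + 4)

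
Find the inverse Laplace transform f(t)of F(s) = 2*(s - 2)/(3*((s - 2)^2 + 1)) 2*exp(2*t)*cos(t)/3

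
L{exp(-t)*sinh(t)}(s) 1/(s*(s + 2))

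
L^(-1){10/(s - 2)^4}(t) 5*t^3*exp(2*t)/3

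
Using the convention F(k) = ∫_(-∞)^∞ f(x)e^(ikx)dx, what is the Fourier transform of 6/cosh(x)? 6 * pi/cosh(pi * k/2)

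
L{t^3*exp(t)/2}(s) 3/(s - 1)^4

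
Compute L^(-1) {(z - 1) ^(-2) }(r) r*exp(r) 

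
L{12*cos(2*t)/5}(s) 12*s/(5*(s^2 + 4))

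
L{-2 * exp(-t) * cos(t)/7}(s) 2 * (-s - 1)/(7 * ((s+1)^2+1))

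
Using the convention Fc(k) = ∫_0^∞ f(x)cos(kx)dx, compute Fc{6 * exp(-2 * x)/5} 12/(5 * (k^2 + 4))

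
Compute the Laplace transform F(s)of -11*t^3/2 -33/s^4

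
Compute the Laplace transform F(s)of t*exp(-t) (s + 1)^(-2)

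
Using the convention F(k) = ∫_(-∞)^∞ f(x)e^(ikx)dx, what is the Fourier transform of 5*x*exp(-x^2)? 5*I*sqrt(pi)*k*exp(-k^2/4)/2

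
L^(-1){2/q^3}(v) v^2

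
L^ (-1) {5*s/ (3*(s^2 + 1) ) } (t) 5*cos (t) /3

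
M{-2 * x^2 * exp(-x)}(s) -2 * gamma(s + 2)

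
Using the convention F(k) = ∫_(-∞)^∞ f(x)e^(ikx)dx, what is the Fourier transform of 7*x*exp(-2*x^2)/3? 7*sqrt(2)*I*sqrt(pi)*k*exp(-k^2/8)/24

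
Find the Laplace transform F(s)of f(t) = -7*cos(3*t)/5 -7*s/(5*s^2 + 45)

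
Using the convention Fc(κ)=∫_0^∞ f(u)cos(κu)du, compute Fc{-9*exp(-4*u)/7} -36/(7*κ^2 + 112)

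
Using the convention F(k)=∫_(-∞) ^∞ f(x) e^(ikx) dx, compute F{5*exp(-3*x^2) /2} 5*sqrt(3)*sqrt(pi)*exp(-k^2/12) /6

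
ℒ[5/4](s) 5/ (4*s)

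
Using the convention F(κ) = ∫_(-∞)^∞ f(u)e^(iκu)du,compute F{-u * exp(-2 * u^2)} -sqrt(2) * I * sqrt(pi) * κ * exp(-κ^2/8)/8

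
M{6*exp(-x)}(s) 6*gamma(s)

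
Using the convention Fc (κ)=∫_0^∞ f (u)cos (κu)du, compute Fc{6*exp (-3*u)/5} 18/ (5*(κ^2 + 9))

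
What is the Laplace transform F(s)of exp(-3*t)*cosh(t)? (s + 3)/((s + 3)^2 - 1)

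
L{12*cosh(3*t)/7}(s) 12*s/(7*(s^2 - 9))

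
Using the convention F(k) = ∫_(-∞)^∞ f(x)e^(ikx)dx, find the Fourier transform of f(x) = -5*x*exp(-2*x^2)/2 -5*sqrt(2)*I*sqrt(pi)*k*exp(-k^2/8)/16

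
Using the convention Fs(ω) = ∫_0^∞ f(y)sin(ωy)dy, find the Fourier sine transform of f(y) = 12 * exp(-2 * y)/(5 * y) 12 * atan(ω/2)/5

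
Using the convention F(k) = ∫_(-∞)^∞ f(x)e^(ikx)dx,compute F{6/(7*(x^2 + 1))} 6*pi*exp(-Abs(k))/7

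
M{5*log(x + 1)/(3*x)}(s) -5*pi*csc(pi*s)/(3*s - 3)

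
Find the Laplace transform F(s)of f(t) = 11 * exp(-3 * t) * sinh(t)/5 11/(5 * ((s + 3)^2 - 1))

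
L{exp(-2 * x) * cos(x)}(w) (w+2)/((w+2)^2+1)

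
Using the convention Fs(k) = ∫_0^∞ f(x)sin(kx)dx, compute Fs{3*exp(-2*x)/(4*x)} 3*atan(k/2)/4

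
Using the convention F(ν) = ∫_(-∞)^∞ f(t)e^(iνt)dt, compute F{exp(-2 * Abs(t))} 4/(ν^2 + 4)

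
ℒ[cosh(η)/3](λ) λ/(3 * (λ^2 - 1))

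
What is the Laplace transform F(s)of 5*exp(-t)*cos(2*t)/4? 5*(s + 1)/(4*((s + 1)^2 + 4))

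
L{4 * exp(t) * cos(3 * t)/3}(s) 4 * (s - 1)/(3 * ((s - 1)^2 + 9))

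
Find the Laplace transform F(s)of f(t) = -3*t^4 -72/s^5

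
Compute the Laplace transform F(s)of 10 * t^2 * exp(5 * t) 20/(s - 5)^3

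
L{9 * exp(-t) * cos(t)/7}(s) 9 * (s + 1)/(7 * ((s + 1)^2 + 1))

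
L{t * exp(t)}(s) (s - 1)^(-2)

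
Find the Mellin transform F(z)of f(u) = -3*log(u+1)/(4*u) 3*pi*csc(pi*z)/(4*(z - 1))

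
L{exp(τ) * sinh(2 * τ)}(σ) 2/((σ - 1)^2 - 4)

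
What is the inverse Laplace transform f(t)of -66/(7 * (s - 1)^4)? -11 * t^3 * exp(t)/7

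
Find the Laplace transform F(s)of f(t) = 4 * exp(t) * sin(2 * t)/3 8/(3 * ((s - 1)^2+4))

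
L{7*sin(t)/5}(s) 7/(5*(s^2 + 1))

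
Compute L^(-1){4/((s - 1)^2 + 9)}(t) 4 * exp(t) * sin(3 * t)/3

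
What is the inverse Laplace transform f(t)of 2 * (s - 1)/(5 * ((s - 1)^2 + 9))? 2 * exp(t) * cos(3 * t)/5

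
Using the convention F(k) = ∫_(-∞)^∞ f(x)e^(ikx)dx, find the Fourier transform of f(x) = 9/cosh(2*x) 9*pi/(2*cosh(pi*k/4))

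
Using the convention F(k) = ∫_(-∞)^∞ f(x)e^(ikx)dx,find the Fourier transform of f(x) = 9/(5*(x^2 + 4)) 9*pi*exp(-2*Abs(k))/10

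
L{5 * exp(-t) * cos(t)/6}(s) 5 * (s + 1)/(6 * ((s + 1)^2 + 1))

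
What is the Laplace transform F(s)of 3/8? 3/(8*s)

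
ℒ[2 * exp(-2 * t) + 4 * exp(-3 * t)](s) 2/(s + 2) + 4/(s + 3)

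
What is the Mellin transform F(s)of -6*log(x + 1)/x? 6*pi*csc(pi*s)/(s - 1)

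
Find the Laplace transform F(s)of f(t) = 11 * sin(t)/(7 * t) 11 * atan(1/s)/7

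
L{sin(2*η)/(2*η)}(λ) atan(2/λ)/2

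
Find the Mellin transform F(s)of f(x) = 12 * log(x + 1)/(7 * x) -12 * pi * csc(pi * s)/(7 * s - 7)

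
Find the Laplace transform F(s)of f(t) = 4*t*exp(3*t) 4/(s - 3)^2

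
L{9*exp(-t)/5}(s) 9/(5*(s + 1))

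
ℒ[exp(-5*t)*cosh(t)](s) (s + 5)/((s + 5)^2 - 1)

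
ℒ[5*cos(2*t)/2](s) 5*s/(2*(s^2 + 4))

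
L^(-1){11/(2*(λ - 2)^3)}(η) 11*η^2*exp(2*η)/4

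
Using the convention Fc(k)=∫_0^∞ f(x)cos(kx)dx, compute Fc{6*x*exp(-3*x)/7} 6*(9 - k^2)/(7*(k^2 + 9)^2)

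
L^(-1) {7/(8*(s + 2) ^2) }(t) 7*t*exp(-2*t) /8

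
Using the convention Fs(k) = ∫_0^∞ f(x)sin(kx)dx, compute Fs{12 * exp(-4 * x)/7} 12 * k/(7 * (k^2 + 16))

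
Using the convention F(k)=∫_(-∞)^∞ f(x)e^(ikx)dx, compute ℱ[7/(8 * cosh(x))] 7 * pi/(8 * cosh(pi * k/2))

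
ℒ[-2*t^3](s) -12/s^4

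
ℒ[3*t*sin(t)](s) 6*s/(s^2 + 1)^2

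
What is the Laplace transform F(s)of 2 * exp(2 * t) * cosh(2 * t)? 2 * (s - 2)/(s * (s - 4))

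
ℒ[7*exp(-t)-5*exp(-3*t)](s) 7/(s+1)-5/(s+3)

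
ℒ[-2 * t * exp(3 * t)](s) -2/(s - 3)^2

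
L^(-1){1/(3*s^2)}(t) t/3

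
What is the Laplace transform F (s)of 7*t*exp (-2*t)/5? 7/ (5*(s+2)^2)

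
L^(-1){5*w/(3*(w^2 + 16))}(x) 5*cos(4*x)/3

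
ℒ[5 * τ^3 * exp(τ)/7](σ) 30/(7 * (σ - 1)^4)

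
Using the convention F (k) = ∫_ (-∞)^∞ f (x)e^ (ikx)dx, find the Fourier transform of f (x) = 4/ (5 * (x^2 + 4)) 2 * pi * exp (-2 * Abs (k))/5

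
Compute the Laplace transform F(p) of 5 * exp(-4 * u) 5/(p+4) 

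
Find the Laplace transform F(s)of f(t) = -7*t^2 -14/s^3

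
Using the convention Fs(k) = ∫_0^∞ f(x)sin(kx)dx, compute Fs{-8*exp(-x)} -8*k/(k^2+1)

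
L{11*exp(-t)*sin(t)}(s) 11/((s + 1)^2 + 1)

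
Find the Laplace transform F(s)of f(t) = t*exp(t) (s - 1)^(-2)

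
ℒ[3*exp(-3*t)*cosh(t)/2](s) 3*(s+3)/(2*((s+3)^2-1))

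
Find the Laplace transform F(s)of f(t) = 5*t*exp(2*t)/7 5/(7*(s - 2)^2)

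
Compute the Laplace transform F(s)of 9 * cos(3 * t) 9 * s/(s^2+9)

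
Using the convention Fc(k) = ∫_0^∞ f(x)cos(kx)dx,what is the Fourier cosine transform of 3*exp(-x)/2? 3/(2*(k^2 + 1))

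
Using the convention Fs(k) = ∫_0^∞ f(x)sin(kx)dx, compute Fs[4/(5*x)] 2*pi/5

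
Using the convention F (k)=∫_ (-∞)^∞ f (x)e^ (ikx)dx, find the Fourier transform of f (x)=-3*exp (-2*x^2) -3*sqrt (2)*sqrt (pi)*exp (-k^2/8)/2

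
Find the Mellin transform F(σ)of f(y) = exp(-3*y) gamma(σ)/3^σ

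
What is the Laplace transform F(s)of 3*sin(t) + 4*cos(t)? 3/(s^2 + 1) + 4*s/(s^2 + 1)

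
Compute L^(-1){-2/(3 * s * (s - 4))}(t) -exp(2 * t) * sinh(2 * t)/3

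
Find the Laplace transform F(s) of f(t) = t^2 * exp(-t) 2/(s + 1) ^3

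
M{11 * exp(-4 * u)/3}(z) 11 * gamma(z)/(3 * 4^z)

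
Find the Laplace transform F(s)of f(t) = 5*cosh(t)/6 5*s/(6*(s^2 - 1))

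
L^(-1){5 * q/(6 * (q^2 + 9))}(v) 5 * cos(3 * v)/6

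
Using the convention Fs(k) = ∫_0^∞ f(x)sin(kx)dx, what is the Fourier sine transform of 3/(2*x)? 3*pi/4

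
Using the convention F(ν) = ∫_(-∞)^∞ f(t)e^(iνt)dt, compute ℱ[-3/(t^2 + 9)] -pi*exp(-3*Abs(ν))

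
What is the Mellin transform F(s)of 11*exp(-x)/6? 11*gamma(s)/6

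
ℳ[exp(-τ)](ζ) gamma(ζ)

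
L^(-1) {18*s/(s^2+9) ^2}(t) 3*t*sin(3*t) 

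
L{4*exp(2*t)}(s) 4/(s - 2)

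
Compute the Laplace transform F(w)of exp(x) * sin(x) 1/((w - 1)^2 + 1)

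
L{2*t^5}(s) 240/s^6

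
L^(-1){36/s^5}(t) 3*t^4/2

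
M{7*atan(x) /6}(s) -7*pi*sec(pi*s/2) /(12*s) 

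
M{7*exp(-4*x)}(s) 7*gamma(s)/4^s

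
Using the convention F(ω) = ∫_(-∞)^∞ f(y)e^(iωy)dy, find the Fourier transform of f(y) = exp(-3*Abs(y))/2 3/(ω^2 + 9)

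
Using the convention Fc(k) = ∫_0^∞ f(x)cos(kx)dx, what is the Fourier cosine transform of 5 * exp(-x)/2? 5/(2 * (k^2+1))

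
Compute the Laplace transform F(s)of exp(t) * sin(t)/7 1/(7 * ((s - 1)^2 + 1))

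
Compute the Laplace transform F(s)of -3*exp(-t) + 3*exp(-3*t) 3/(s + 3)-3/(s + 1)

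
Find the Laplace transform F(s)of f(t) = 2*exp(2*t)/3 2/(3*(s - 2))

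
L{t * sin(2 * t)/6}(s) 2 * s/(3 * (s^2 + 4)^2)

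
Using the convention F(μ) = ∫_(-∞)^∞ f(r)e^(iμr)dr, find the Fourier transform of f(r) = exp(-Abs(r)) 2/(μ^2 + 1)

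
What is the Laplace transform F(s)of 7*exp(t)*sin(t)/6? 7/(6*((s - 1)^2 + 1))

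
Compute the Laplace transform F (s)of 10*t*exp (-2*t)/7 10/ (7*(s + 2)^2)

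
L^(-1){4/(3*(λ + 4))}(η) 4*exp(-4*η)/3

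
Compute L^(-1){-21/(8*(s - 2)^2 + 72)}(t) -7*exp(2*t)*sin(3*t)/8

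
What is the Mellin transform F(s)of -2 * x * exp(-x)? -2 * gamma(s + 1)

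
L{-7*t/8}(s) -7/(8*s^2)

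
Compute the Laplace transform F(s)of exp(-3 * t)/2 1/(2 * (s + 3))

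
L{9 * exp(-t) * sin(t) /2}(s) 9/(2 * ((s + 1) ^2 + 1) ) 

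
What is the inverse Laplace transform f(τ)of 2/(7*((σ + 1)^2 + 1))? 2*exp(-τ)*sin(τ)/7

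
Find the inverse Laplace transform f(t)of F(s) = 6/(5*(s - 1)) 6*exp(t)/5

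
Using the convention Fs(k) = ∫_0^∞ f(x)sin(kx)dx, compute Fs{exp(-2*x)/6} k/(6*(k^2+4))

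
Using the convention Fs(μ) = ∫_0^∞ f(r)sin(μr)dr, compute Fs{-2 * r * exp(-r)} -4 * μ/(μ^2 + 1)^2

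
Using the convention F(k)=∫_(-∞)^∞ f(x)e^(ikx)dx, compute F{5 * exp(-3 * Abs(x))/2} 15/(k^2+9)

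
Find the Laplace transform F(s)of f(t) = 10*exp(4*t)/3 10/(3*(s - 4))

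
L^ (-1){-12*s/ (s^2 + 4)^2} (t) -3*t*sin (2*t)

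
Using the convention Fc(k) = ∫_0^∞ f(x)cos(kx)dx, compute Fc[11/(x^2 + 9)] 11 * pi * exp(-3 * k)/6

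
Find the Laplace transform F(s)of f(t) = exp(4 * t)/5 1/(5 * (s - 4))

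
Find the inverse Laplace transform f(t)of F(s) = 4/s 4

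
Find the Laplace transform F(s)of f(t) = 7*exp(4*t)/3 7/(3*(s - 4))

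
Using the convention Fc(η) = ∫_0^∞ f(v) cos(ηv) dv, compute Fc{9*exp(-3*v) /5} 27/(5*(η^2+9) ) 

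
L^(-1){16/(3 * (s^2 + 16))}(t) 4 * sin(4 * t)/3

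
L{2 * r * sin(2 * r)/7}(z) 8 * z/(7 * (z^2 + 4)^2)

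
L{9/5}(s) 9/(5 * s)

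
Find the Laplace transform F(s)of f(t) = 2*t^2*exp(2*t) 4/(s - 2)^3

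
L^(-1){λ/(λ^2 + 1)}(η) cos(η)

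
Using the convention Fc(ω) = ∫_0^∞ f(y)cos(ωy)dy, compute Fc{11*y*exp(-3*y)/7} 11*(9 - ω^2)/(7*(ω^2 + 9)^2)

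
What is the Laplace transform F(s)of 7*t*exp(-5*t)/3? 7/(3*(s + 5)^2)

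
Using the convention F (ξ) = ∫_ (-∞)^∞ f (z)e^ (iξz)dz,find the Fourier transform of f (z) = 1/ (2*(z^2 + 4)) pi*exp (-2*Abs (ξ))/4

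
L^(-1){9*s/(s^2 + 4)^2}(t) 9*t*sin(2*t)/4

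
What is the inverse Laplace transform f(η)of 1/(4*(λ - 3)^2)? η*exp(3*η)/4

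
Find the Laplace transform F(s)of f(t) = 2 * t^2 4/s^3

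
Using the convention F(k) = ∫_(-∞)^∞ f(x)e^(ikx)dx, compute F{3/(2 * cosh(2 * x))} 3 * pi/(4 * cosh(pi * k/4))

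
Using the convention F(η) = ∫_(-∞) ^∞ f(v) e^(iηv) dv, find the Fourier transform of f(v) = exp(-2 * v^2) sqrt(2) * sqrt(pi) * exp(-η^2/8) /2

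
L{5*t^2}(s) 10/s^3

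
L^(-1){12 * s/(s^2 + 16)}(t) 12 * cos(4 * t)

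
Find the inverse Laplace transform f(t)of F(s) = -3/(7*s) -3/7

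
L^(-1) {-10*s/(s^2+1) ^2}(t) -5*t*sin(t) 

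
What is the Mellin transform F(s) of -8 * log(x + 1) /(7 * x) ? 8 * pi * csc(pi * s) /(7 * (s - 1) ) 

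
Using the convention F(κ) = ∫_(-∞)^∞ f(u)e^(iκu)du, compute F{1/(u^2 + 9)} pi * exp(-3 * Abs(κ))/3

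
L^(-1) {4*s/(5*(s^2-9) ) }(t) 4*cosh(3*t) /5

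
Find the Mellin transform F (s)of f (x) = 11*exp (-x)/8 11*gamma (s)/8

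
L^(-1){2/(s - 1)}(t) 2*exp(t)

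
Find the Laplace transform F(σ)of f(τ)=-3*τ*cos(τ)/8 3*(1 - σ^2)/(8*(σ^2+1)^2)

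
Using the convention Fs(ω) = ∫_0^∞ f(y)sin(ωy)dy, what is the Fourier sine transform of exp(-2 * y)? ω/(ω^2 + 4)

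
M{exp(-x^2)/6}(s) gamma(s/2)/12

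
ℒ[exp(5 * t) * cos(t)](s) (s - 5)/((s - 5)^2 + 1)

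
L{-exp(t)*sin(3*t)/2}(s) -3/(2*(s - 1)^2 + 18)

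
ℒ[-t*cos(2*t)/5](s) (4 - s^2)/(5*(s^2+4)^2)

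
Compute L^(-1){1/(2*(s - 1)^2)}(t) t*exp(t)/2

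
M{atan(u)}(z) -pi*sec(pi*z/2)/(2*z)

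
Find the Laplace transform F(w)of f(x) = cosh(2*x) w/(w^2 - 4)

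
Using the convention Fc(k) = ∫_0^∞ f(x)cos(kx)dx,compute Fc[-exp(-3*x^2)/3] -sqrt(3)*sqrt(pi)*exp(-k^2/12)/18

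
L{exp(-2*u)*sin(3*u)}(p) 3/((p + 2)^2 + 9)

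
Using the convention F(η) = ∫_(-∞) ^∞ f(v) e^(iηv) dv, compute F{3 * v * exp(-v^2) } 3 * I * sqrt(pi) * η * exp(-η^2/4) /2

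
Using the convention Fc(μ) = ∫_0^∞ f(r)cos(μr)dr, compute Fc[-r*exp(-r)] (μ^2 - 1)/(μ^2 + 1)^2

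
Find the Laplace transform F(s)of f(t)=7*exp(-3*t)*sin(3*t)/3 7/((s+3)^2+9)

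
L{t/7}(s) 1/(7*s^2) 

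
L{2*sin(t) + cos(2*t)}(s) s/(s^2 + 4) + 2/(s^2 + 1)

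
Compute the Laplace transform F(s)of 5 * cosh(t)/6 5 * s/(6 * (s^2 - 1))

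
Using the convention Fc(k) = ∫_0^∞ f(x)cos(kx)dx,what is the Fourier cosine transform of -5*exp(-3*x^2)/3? -5*sqrt(3)*sqrt(pi)*exp(-k^2/12)/18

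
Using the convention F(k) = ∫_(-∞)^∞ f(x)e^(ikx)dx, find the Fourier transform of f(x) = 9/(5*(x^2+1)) 9*pi*exp(-Abs(k))/5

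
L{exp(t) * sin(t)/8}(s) 1/(8 * ((s - 1)^2 + 1))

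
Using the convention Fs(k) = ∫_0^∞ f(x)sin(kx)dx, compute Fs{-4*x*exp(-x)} -8*k/(k^2 + 1)^2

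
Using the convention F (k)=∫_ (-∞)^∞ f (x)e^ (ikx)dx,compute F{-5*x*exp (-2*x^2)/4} -5*sqrt (2)*I*sqrt (pi)*k*exp (-k^2/8)/32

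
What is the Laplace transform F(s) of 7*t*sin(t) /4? 7*s/(2*(s^2 + 1) ^2) 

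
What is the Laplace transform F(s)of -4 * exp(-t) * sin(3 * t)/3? -4/((s + 1)^2 + 9)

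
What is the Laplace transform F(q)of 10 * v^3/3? 20/q^4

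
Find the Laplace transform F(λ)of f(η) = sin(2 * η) 2/(λ^2 + 4)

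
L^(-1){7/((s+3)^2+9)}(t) 7*exp(-3*t)*sin(3*t)/3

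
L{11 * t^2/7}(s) 22/(7 * s^3)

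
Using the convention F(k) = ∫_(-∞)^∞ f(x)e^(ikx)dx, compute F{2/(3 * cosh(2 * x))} pi/(3 * cosh(pi * k/4))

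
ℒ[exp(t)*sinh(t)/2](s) 1/(2*s*(s - 2))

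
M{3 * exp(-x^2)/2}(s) 3 * gamma(s/2)/4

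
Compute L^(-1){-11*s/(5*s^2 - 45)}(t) -11*cosh(3*t)/5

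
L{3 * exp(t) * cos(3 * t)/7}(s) 3 * (s - 1)/(7 * ((s - 1)^2 + 9))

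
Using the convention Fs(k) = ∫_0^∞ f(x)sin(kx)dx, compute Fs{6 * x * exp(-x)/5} 12 * k/(5 * (k^2 + 1)^2)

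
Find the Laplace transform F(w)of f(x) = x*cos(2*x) (w^2 - 4)/(w^2 + 4)^2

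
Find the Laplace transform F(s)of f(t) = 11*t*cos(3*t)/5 11*(s^2-9)/(5*(s^2 + 9)^2)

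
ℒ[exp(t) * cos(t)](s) (s - 1)/((s - 1)^2+1)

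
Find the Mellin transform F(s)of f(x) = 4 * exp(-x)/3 4 * gamma(s)/3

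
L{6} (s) 6/s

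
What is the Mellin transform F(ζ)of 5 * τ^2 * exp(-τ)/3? 5 * gamma(ζ+2)/3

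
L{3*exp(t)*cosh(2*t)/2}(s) 3*(s - 1)/(2*((s - 1)^2 - 4))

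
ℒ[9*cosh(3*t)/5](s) 9*s/(5*(s^2 - 9))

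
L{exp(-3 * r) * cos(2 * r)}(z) (z+3)/((z+3)^2+4)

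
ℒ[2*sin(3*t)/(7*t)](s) 2*atan(3/s)/7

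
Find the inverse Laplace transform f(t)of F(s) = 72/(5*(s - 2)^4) 12*t^3*exp(2*t)/5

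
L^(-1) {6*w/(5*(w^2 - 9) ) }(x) 6*cosh(3*x) /5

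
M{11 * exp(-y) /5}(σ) 11 * gamma(σ) /5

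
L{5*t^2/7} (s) 10/ (7*s^3)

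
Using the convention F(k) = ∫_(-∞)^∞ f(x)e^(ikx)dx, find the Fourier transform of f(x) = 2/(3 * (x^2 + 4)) pi * exp(-2 * Abs(k))/3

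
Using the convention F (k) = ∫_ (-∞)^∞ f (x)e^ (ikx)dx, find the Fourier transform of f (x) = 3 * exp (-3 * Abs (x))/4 9/ (2 * (k^2 + 9))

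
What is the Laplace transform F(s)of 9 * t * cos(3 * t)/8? 9 * (s^2 - 9)/(8 * (s^2+9)^2)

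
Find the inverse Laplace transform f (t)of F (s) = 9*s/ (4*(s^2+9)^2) 3*t*sin (3*t)/8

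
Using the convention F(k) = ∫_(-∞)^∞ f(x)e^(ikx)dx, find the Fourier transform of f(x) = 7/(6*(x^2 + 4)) 7*pi*exp(-2*Abs(k))/12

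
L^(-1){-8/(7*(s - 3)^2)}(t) -8*t*exp(3*t)/7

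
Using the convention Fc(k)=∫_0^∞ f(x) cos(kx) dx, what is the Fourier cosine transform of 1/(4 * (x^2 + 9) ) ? pi * exp(-3 * k) /24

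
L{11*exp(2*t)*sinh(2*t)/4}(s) 11/(2*s*(s - 4))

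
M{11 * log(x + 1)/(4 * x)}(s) -11 * pi * csc(pi * s)/(4 * s - 4)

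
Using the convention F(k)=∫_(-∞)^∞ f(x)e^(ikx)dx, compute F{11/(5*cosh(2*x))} 11*pi/(10*cosh(pi*k/4))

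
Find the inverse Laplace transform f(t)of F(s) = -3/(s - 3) -3*exp(3*t)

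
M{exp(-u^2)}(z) gamma(z/2)/2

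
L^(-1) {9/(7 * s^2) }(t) 9 * t/7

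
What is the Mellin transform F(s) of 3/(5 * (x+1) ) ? 3 * pi * csc(pi * s) /5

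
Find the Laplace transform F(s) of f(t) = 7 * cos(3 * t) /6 7 * s/(6 * (s^2 + 9) ) 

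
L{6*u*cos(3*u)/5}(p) 6*(p^2-9)/(5*(p^2 + 9)^2)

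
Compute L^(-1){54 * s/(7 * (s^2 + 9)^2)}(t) 9 * t * sin(3 * t)/7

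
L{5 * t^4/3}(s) 40/s^5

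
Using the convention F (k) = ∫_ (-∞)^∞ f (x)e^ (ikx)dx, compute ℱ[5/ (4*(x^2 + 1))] 5*pi*exp (-Abs (k))/4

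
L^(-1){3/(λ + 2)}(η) 3*exp(-2*η)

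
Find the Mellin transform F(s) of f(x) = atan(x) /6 -pi*sec(pi*s/2) /(12*s) 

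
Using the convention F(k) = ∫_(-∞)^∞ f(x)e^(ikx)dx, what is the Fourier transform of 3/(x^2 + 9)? pi*exp(-3*Abs(k))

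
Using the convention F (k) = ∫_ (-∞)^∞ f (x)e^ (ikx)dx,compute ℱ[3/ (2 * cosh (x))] 3 * pi/ (2 * cosh (pi * k/2))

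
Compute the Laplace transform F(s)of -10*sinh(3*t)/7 -30/(7*s^2 - 63)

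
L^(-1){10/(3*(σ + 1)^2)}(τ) 10*τ*exp(-τ)/3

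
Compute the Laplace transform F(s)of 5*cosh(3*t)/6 5*s/(6*(s^2 - 9))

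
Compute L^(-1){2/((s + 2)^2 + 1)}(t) 2*exp(-2*t)*sin(t)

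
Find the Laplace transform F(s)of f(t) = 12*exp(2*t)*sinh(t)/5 12/(5*((s - 2)^2 - 1))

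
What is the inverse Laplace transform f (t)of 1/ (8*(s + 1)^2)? t*exp (-t)/8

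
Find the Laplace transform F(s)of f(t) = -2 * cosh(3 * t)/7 -2 * s/(7 * s^2 - 63)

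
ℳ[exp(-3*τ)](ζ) gamma(ζ)/3^ζ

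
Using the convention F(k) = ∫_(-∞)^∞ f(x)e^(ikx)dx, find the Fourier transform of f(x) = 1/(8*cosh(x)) pi/(8*cosh(pi*k/2))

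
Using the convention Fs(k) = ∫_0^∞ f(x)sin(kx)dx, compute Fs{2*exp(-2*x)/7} 2*k/(7*(k^2+4))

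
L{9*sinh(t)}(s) 9/(s^2-1)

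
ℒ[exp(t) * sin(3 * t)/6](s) 1/(2 * ((s - 1)^2 + 9))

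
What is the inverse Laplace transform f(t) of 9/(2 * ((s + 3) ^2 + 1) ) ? 9 * exp(-3 * t) * sin(t) /2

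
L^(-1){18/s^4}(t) 3 * t^3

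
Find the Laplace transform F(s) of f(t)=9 9/s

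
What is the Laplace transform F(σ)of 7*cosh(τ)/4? 7*σ/(4*(σ^2 - 1))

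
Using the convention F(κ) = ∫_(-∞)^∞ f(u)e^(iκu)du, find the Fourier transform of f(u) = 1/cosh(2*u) pi/(2*cosh(pi*κ/4))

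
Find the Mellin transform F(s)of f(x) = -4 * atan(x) 2 * pi * sec(pi * s/2)/s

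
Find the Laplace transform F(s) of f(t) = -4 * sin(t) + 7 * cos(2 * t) 7 * s/(s^2 + 4) - 4/(s^2 + 1) 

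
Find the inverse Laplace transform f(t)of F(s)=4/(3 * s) 4/3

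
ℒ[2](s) 2/s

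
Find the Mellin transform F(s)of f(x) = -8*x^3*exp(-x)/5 -8*gamma(s + 3)/5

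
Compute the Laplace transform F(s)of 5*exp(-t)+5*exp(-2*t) 5/(s+1)+5/(s+2)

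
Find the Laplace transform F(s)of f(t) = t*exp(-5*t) (s + 5)^(-2)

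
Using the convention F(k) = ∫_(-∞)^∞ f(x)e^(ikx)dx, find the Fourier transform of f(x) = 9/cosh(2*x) 9*pi/(2*cosh(pi*k/4))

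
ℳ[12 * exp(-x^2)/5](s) 6 * gamma(s/2)/5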